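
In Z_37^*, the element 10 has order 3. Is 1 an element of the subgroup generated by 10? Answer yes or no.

yes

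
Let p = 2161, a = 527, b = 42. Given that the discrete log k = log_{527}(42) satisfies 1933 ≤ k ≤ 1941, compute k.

1933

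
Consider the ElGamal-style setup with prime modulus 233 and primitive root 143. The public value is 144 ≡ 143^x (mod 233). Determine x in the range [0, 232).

174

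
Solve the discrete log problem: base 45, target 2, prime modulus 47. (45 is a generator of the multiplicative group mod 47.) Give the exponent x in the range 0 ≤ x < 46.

Baby-step giant-step with m = ceil(sqrt(46)) = 7.
Baby table (45^j mod 47 for j=0..6):
  0:1  1:45  2:4  3:39  4:16  5:15  6:17
Giant step factor: 45^(-7) ≡ 29 (mod 47).
Scan 2·29^i mod 47 for i = 0, 1, …:
  i=0: 2   i=1: 11   i=2: 37   i=3: 39
Match at i=3, j=3: x = 3·7 + 3 = 24.

24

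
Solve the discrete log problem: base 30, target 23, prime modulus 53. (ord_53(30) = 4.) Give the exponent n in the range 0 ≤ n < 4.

3

Successive powers of 30 modulo 53:
  30^0=1  30^1=30  30^2=52  30^3=23
So 30^3 ≡ 23 (mod 53), giving n = 3.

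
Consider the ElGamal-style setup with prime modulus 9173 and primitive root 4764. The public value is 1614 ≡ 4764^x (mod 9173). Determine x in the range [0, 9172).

4037

Baby-step giant-step with m = ceil(sqrt(9172)) = 96.
Baby table (4764^j mod 9173 for j=0..95):
  0:1  1:4764  2:1694  3:7149  4:7660  5:2046  6:5418  7:7703
  8:5092  9:4876  10:3228  11:4244  12:1124  13:6877  14:5245  15:9101
  16:5566  17:6454  18:8133  19:8033  20:8629  21:4343  22:4937  23:296
  24:6675  25:6082  26:6314  27:1629  28:198  29:7626  30:5184  31:2860
  32:3135  33:1496  34:8696  35:2476  36:8359  37:2283  38:6207  39:5569
  40:2400  41:4042  42:1961  43:4090  44:1308  45:2845  46:5059  47:3605
  48:2364  49:6825  50:5188  51:3570  52:738  53:2573  54:2644  55:1487
  56:2512  57:5576  58:8229  59:6727  60:6139  61:2672  62:6457  63:4079
  64:3942  65:2557  66:8977  67:1902  68:7377  69:2265  70:3012  71:2596
  72:2140  73:3757  74:1825  75:7469  76:249  77:2919  78:9021  79:539
  80:8529  81:4939  82:651  83:890  84:2034  85:3288  86:5721  87:1861
  88:4686  89:6195  90:3439  91:418  92:811  93:1771  94:7057  95:503
Giant step factor: 4764^(-96) ≡ 223 (mod 9173).
Scan 1614·223^i mod 9173 for i = 0, 1, …:
  i=0: 1614   i=1: 2175   i=2: 8029   i=3: 1732
  i=4: 970   i=5: 5331   i=6: 5496   i=7: 5599
  i=8: 1049   i=9: 4602     …   i=41: 873
  i=42: 2046
Match at i=42, j=5: x = 42·96 + 5 = 4037.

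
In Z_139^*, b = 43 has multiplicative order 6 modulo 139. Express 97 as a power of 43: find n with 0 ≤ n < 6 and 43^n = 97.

5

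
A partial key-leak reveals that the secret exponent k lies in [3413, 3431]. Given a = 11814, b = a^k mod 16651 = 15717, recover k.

3416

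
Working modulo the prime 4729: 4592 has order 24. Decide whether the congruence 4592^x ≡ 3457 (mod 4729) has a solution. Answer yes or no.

no

⟨4592⟩ has order 24; its elements mod 4729 are {1, 58, 79, 137, 147, 932, 1223, 1365, 1512, 2036, 2037, 2155, 2574, 2692, 2693, 3217, 3364, 3506, 3797, 4582, 4592, 4650, 4671, 4728}.
3457 is not in this set.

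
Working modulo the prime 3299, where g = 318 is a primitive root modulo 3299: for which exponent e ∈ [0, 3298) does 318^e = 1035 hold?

370

Baby-step giant-step with m = ceil(sqrt(3298)) = 58.
Baby table (318^j mod 3299 for j=0..57):
  0:1  1:318  2:2154  3:2079  4:1322  5:1423  6:551  7:371
  8:2513  9:776  10:2642  11:2210  12:93  13:3182  14:2382  15:2005
  16:883  17:379  18:1758  19:1513  20:2779  21:2889  22:1580  23:992
  24:2051  25:2315  26:493  27:1721  28:2943  29:2257  30:1843  31:2151
  32:1125  33:1458  34:1784  35:3183  36:2700  37:860  38:2962  39:1701
  40:3181  41:2064  42:3150  43:2103  44:2356  45:335  46:962  47:2408
  48:376  49:804  50:1649  51:3140  52:2222  53:610  54:2638  55:938
  56:1374  57:1464
Giant step factor: 318^(-58) ≡ 2703 (mod 3299).
Scan 1035·2703^i mod 3299 for i = 0, 1, …:
  i=0: 1035   i=1: 53   i=2: 1402   i=3: 2354
  i=4: 2390   i=5: 728   i=6: 1580
Match at i=6, j=22: e = 6·58 + 22 = 370.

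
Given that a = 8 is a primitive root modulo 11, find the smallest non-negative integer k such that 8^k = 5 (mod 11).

8

Successive powers of 8 modulo 11:
  8^0=1  8^1=8  8^2=9  8^3=6  8^4=4  8^5=10
  8^6=3  8^7=2  8^8=5
So 8^8 ≡ 5 (mod 11), giving k = 8.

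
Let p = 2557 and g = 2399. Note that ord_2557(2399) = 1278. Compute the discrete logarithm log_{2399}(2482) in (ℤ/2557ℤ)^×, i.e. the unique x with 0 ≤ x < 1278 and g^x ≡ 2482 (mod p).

Baby-step giant-step with m = ceil(sqrt(1278)) = 36.
Baby table (2399^j mod 2557 for j=0..35):
  0:1  1:2399  2:1951  3:1139  4:1585  5:156  6:922  7:73
  8:1251  9:1788  10:1323  11:640  12:1160  13:824  14:215  15:1828
  16:117  17:1970  18:694  19:299  20:1341  21:353  22:480  23:870
  24:618  25:2079  26:1371  27:727  28:199  29:1799  30:2142  31:1645
  32:904  33:360  34:1931  35:1742
Giant step factor: 2399^(-36) ≡ 1965 (mod 2557).
Scan 2482·1965^i mod 2557 for i = 0, 1, …:
  i=0: 2482   i=1: 931   i=2: 1160
Match at i=2, j=12: x = 2·36 + 12 = 84.

84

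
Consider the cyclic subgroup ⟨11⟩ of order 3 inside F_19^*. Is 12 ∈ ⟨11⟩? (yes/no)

⟨11⟩ has order 3; its elements mod 19 are {1, 7, 11}.
12 is not in this set.

no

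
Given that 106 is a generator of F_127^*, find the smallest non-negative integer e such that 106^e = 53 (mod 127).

Baby-step giant-step with m = ceil(sqrt(126)) = 12.
Baby table (106^j mod 127 for j=0..11):
  0:1  1:106  2:60  3:10  4:44  5:92  6:100  7:59
  8:31  9:111  10:82  11:56
Giant step factor: 106^(-12) ≡ 50 (mod 127).
Scan 53·50^i mod 127 for i = 0, 1, …:
  i=0: 53   i=1: 110   i=2: 39   i=3: 45
  i=4: 91   i=5: 105   i=6: 43   i=7: 118
  i=8: 58   i=9: 106
Match at i=9, j=1: e = 9·12 + 1 = 109.

109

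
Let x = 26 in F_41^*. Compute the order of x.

The order of 26 must divide p − 1 = 40 = 2^3 · 5.
Divisors: 1, 2, 4, 5, 8, 10, 20, 40.
Check each in increasing order: 26^1 ≡ 26;  26^2 ≡ 20;  26^4 ≡ 31;  26^5 ≡ 27;  26^8 ≡ 18;  26^10 ≡ 32;  26^20 ≡ 40;  26^40 ≡ 1.
Smallest exponent giving 1 is 40.

40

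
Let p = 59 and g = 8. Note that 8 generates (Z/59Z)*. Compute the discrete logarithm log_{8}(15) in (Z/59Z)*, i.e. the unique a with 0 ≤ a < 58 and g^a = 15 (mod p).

Baby-step giant-step with m = ceil(sqrt(58)) = 8.
Baby table (8^j mod 59 for j=0..7):
  0:1  1:8  2:5  3:40  4:25  5:23  6:7  7:56
Giant step factor: 8^(-8) ≡ 27 (mod 59).
Scan 15·27^i mod 59 for i = 0, 1, …:
  i=0: 15   i=1: 51   i=2: 20   i=3: 9
  i=4: 7
Match at i=4, j=6: a = 4·8 + 6 = 38.

38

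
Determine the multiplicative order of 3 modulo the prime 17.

16

The order of 3 must divide p − 1 = 16 = 2^4.
Divisors: 1, 2, 4, 8, 16.
Check each in increasing order: 3^1 ≡ 3;  3^2 ≡ 9;  3^4 ≡ 13;  3^8 ≡ 16;  3^16 ≡ 1.
Smallest exponent giving 1 is 16.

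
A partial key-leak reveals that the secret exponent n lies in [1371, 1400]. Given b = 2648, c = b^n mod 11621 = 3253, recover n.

1393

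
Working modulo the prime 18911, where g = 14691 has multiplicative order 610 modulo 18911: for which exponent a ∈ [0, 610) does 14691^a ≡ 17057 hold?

Baby-step giant-step with m = ceil(sqrt(610)) = 25.
Baby table (14691^j mod 18911 for j=0..24):
  0:1  1:14691  2:13149  3:15005  4:11839  5:2282  6:14570  7:13172
  8:12500  9:11690  10:6999  11:3202  12:8925  13:7212  14:12070  15:10834
  16:7318  17:18614  18:5214  19:9324  20:6511  21:1263  22:3042  23:3329
  24:2493
Giant step factor: 14691^(-25) ≡ 8956 (mod 18911).
Scan 17057·8956^i mod 18911 for i = 0, 1, …:
  i=0: 17057   i=1: 18345   i=2: 17963   i=3: 751
  i=4: 12551   i=5: 18683   i=6: 420   i=7: 17142
  i=8: 4254   i=9: 12070
Match at i=9, j=14: a = 9·25 + 14 = 239.

239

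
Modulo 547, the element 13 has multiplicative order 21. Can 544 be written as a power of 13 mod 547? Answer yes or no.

544 ∈ ⟨13⟩ iff 544^21 ≡ 1 (mod 547), since |⟨13⟩| = 21.
544^21 mod 547 = 1.
Since 1 = 1, 544 lies in the subgroup.

yes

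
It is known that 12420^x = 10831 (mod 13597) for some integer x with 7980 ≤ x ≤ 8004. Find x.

Compute 12420^7980 mod 13597 = 13198, then multiply by 12420 repeatedly:
  12420^7980=13198  12420^7981=7325  12420^7982=12570  12420^7983=12243  12420^7984=2809
  12420^7985=11475  12420^7986=9343  12420^7987=3262  12420^7988=8577  12420^7989=7442
  12420^7990=10831
Found 10831 at exponent 7990.

7990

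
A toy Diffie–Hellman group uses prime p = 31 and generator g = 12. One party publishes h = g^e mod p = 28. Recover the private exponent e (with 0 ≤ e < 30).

Successive powers of 12 modulo 31:
  12^0=1  12^1=12  12^2=20  12^3=23  12^4=28
So 12^4 ≡ 28 (mod 31), giving e = 4.

4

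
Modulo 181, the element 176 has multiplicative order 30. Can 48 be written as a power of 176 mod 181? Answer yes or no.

yes

48 ∈ ⟨176⟩ iff 48^30 ≡ 1 (mod 181), since |⟨176⟩| = 30.
48^30 mod 181 = 1.
Since 1 = 1, 48 lies in the subgroup.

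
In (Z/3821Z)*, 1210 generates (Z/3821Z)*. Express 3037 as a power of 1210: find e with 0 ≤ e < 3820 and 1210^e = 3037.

1108

Baby-step giant-step with m = ceil(sqrt(3820)) = 62.
Baby table (1210^j mod 3821 for j=0..61):
  0:1  1:1210  2:657  3:202  4:3697  5:2800  6:2594  7:1699
  8:92  9:511  10:3129  11:3300  12:55  13:1593  14:1746  15:3468
  16:822  17:1160  18:1293  19:1741  20:1239  21:1358  22:150  23:1913
  24:3025  25:3553  26:505  27:3511  28:3179  29:2664  30:2337  31:230
  32:3188  33:2091  34:608  35:2048  36:2072  37:544  38:1028  39:2055
  40:2900  41:1322  42:2442  43:1187  44:3395  45:375  46:2872  47:1831
  48:3151  49:3173  50:3046  51:2216  52:2839  53:111  54:575  55:328
  56:3317  57:1520  58:1299  59:1359  60:1360  61:2570
Giant step factor: 1210^(-62) ≡ 1576 (mod 3821).
Scan 3037·1576^i mod 3821 for i = 0, 1, …:
  i=0: 3037   i=1: 2420   i=2: 562   i=3: 3061
  i=4: 2034   i=5: 3586   i=6: 277   i=7: 958
  i=8: 513   i=9: 2257     …   i=16: 2340
  i=17: 575
Match at i=17, j=54: e = 17·62 + 54 = 1108.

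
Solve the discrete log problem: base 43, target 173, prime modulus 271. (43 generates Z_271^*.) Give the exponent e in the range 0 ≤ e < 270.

Baby-step giant-step with m = ceil(sqrt(270)) = 17.
Baby table (43^j mod 271 for j=0..16):
  0:1  1:43  2:223  3:104  4:136  5:157  6:247  7:52
  8:68  9:214  10:259  11:26  12:34  13:107  14:265  15:13
  16:17
Giant step factor: 43^(-17) ≡ 76 (mod 271).
Scan 173·76^i mod 271 for i = 0, 1, …:
  i=0: 173   i=1: 140   i=2: 71   i=3: 247
Match at i=3, j=6: e = 3·17 + 6 = 57.

57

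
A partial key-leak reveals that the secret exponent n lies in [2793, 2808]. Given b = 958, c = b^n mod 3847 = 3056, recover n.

Compute 958^2793 mod 3847 = 2758, then multiply by 958 repeatedly:
  958^2793=2758  958^2794=3122  958^2795=1757  958^2796=2067  958^2797=2828
  958^2798=936  958^2799=337  958^2800=3545  958^2801=3056
Found 3056 at exponent 2801.

2801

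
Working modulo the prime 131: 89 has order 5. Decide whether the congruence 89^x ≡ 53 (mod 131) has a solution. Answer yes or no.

yes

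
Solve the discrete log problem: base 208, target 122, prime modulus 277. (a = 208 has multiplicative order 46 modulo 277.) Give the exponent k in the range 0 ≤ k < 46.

5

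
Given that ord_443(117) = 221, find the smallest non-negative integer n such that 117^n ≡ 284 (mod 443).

19

Baby-step giant-step with m = ceil(sqrt(221)) = 15.
Baby table (117^j mod 443 for j=0..14):
  0:1  1:117  2:399  3:168  4:164  5:139  6:315  7:86
  8:316  9:203  10:272  11:371  12:436  13:67  14:308
Giant step factor: 117^(-15) ≡ 194 (mod 443).
Scan 284·194^i mod 443 for i = 0, 1, …:
  i=0: 284   i=1: 164
Match at i=1, j=4: n = 1·15 + 4 = 19.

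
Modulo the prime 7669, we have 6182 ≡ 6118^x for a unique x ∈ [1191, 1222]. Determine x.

1217

Compute 6118^1191 mod 7669 = 6692, then multiply by 6118 repeatedly:
  6118^1191=6692  6118^1192=4534  6118^1193=239  6118^1194=5092  6118^1195=1378
  6118^1196=2373  6118^1197=597  6118^1198=2002  6118^1199=843  6118^1200=3906
  6118^1201=304  6118^1202=3974  6118^1203=2202  6118^1204=5072  6118^1205=1722
  6118^1206=5659  6118^1207=3896  6118^1208=476  6118^1209=5617  6118^1210=17
  6118^1211=4309  6118^1212=4109  6118^1213=7549  6118^1214=2064  6118^1215=4378
  6118^1216=4456  6118^1217=6182
Found 6182 at exponent 1217.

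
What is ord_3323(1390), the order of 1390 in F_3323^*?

151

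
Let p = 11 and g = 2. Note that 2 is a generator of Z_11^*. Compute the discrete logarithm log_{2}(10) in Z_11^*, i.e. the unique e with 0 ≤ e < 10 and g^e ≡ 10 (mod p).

Successive powers of 2 modulo 11:
  2^0=1  2^1=2  2^2=4  2^3=8  2^4=5  2^5=10
So 2^5 ≡ 10 (mod 11), giving e = 5.

5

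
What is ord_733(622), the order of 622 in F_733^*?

366

The order of 622 must divide p − 1 = 732 = 2^2 · 3 · 61.
Divisors: 1, 2, 3, 4, 6, 12, 61, 122, 183, 244, 366, 732.
Check each in increasing order: 622^1 ≡ 622;  622^2 ≡ 593;  622^3 ≡ 147;  622^4 ≡ 542;  622^6 ≡ 352;  622^12 ≡ 27;  622^61 ≡ 426;  622^122 ≡ 425;  622^183 ≡ 732;  622^244 ≡ 307;  622^366 ≡ 1.
Smallest exponent giving 1 is 366.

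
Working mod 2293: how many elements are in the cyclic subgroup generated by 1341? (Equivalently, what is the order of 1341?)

The order of 1341 must divide p − 1 = 2292 = 2^2 · 3 · 191.
Divisors: 1, 2, 3, 4, 6, 12, 191, 382, 573, 764, 1146, 2292.
Check each in increasing order: 1341^1 ≡ 1341;  1341^2 ≡ 569;  1341^3 ≡ 1753;  1341^4 ≡ 448;  1341^6 ≡ 389;  1341^12 ≡ 2276;  1341^191 ≡ 1806;  1341^382 ≡ 990;  1341^573 ≡ 1693;  1341^764 ≡ 989;  1341^1146 ≡ 2292;  1341^2292 ≡ 1.
Smallest exponent giving 1 is 2292.

2292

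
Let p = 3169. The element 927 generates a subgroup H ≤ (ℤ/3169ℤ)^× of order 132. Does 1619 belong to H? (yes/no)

yes

1619 ∈ ⟨927⟩ iff 1619^132 ≡ 1 (mod 3169), since |⟨927⟩| = 132.
1619^132 mod 3169 = 1.
Since 1 = 1, 1619 lies in the subgroup.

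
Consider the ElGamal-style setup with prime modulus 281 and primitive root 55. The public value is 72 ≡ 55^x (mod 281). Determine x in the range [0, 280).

Baby-step giant-step with m = ceil(sqrt(280)) = 17.
Baby table (55^j mod 281 for j=0..16):
  0:1  1:55  2:215  3:23  4:141  5:168  6:248  7:152
  8:211  9:84  10:124  11:76  12:246  13:42  14:62  15:38
  16:123
Giant step factor: 55^(-17) ≡ 174 (mod 281).
Scan 72·174^i mod 281 for i = 0, 1, …:
  i=0: 72   i=1: 164   i=2: 155   i=3: 275
  i=4: 80   i=5: 151   i=6: 141
Match at i=6, j=4: x = 6·17 + 4 = 106.

106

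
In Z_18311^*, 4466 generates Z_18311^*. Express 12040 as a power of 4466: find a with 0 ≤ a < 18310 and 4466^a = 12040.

611

Baby-step giant-step with m = ceil(sqrt(18310)) = 136.
Baby table (4466^j mod 18311 for j=0..135):
  0:1  1:4466  2:4477  3:16981  4:11295  5:14976  6:11044  7:10981
  8:4288  9:15213  10:7448  11:9992  12:365  13:411  14:4426  15:8947
  16:2700  17:9562  18:2640  19:16267  20:8685  21:4512  22:8492  23:3191
  24:5048  25:3527  26:4122  27:6297  28:15017  29:11040  30:11428  31:4691
  32:2222  33:17201  34:5021  35:11122  36:11420  37:5585  38:3028  39:9530
  40:6216  41:1180  42:14623  43:9292  44:5346  45:16003  46:1565  47:12799
  48:11703  49:6004  50:6560  51:17671  52:16587  53:9547  54:8894  55:4045
  56:10324  57:18197  58:3584  59:2330  60:5132  61:12451  62:13970  63:4443
  64:11625  65:5565  66:5263  67:11545  68:14505  69:13323  70:8079  71:8144
  72:5458  73:3487  74:8592  75:10327  76:13284  77:17015  78:16651  79:2395
  80:2446  81:10480  82:764  83:6178  84:14582  85:9296  86:4899  87:15600
  88:14556  89:3046  90:16674  91:13558  92:13862  93:16512  94:4195  95:2717
  96:12240  97:5505  98:11968  99:17590  100:2750  101:13130  102:6758  103:4700
  104:5794  105:2561  106:11362  107:2911  108:18027  109:13426  110:10302  111:11500
  112:14956  113:13279  114:12996  115:12577  116:9045  117:904  118:8844  119:477
  120:6206  121:11453  122:6475  123:4281  124:2262  125:12731  126:991  127:12855
  128:5445  129:362  130:5324  131:9306  132:12937  133:5437  134:1256  135:6130
Giant step factor: 4466^(-136) ≡ 14660 (mod 18311).
Scan 12040·14660^i mod 18311 for i = 0, 1, …:
  i=0: 12040   i=1: 6671   i=2: 16120   i=3: 15745
  i=4: 11545
Match at i=4, j=67: a = 4·136 + 67 = 611.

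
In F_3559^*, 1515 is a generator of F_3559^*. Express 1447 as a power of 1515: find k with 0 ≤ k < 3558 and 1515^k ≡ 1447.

3334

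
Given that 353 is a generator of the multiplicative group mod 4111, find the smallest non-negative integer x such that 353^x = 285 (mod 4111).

Baby-step giant-step with m = ceil(sqrt(4110)) = 65.
Baby table (353^j mod 4111 for j=0..64):
  0:1  1:353  2:1279  3:3388  4:3774  5:258  6:632  7:1102
  8:2572  9:3496  10:788  11:2727  12:657  13:1705  14:1659  15:1865
  16:585  17:955  18:13  19:478  20:183  21:2934  22:3841  23:3354
  24:4105  25:1993  26:548  27:227  28:2022  29:2563  30:319  31:1610
  32:1012  33:3690  34:3494  35:82  36:169  37:2103  38:2379  39:1143
  40:601  41:2492  42:4033  43:1243  44:3013  45:2951  46:1620  47:431
  48:36  49:375  50:823  51:2749  52:201  53:1066  54:2197  55:2673
  56:2150  57:2526  58:3702  59:3619  60:3097  61:3826  62:2170  63:1364
  64:505
Giant step factor: 353^(-65) ≡ 642 (mod 4111).
Scan 285·642^i mod 4111 for i = 0, 1, …:
  i=0: 285   i=1: 2086   i=2: 3137   i=3: 3675
  i=4: 3747   i=5: 639   i=6: 3249   i=7: 1581
  i=8: 3696   i=9: 785     …   i=31: 1377
  i=32: 169
Match at i=32, j=36: x = 32·65 + 36 = 2116.

2116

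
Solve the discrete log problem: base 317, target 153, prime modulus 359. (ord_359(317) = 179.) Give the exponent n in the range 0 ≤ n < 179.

11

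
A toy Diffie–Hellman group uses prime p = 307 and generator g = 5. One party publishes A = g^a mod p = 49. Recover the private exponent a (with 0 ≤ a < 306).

232

Baby-step giant-step with m = ceil(sqrt(306)) = 18.
Baby table (5^j mod 307 for j=0..17):
  0:1  1:5  2:25  3:125  4:11  5:55  6:275  7:147
  8:121  9:298  10:262  11:82  12:103  13:208  14:119  15:288
  16:212  17:139
Giant step factor: 5^(-18) ≡ 235 (mod 307).
Scan 49·235^i mod 307 for i = 0, 1, …:
  i=0: 49   i=1: 156   i=2: 127   i=3: 66
  i=4: 160   i=5: 146   i=6: 233   i=7: 109
  i=8: 134   i=9: 176   i=10: 222   i=11: 287
  i=12: 212
Match at i=12, j=16: a = 12·18 + 16 = 232.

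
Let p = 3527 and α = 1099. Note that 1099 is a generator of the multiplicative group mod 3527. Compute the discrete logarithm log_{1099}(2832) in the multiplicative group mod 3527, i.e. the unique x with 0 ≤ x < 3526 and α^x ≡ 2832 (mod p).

Baby-step giant-step with m = ceil(sqrt(3526)) = 60.
Baby table (1099^j mod 3527 for j=0..59):
  0:1  1:1099  2:1567  3:957  4:697  5:644  6:2356  7:426
  8:2610  9:939  10:2077  11:654  12:2765  13:1988  14:1599  15:855
  16:1463  17:3052  18:3498  19:3399  20:408  21:463  22:949  23:2486
  24:2216  25:1754  26:1904  27:985  28:3253  29:2196  30:936  31:2307
  32:3007  33:3421  34:3424  35:3194  36:841  37:185  38:2276  39:681
  40:695  41:1973  42:2749  43:2039  44:1216  45:3178  46:892  47:3329
  48:1072  49:110  50:972  51:3074  52:2987  53:2603  54:300  55:1689
  56:1009  57:1413  58:1007  59:2742
Giant step factor: 1099^(-60) ≡ 849 (mod 3527).
Scan 2832·849^i mod 3527 for i = 0, 1, …:
  i=0: 2832   i=1: 2481   i=2: 750   i=3: 1890
  i=4: 3352   i=5: 3086   i=6: 2980   i=7: 1161
  i=8: 1656   i=9: 2198     …   i=29: 3067
  i=30: 957
Match at i=30, j=3: x = 30·60 + 3 = 1803.

1803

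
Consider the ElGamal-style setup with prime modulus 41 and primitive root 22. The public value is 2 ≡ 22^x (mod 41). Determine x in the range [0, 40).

Successive powers of 22 modulo 41:
  22^0=1  22^1=22  22^2=33  22^3=29  22^4=23  22^5=14
  22^6=21  22^7=11  22^8=37  22^9=35  22^10=32  22^11=7
  22^12=31  22^13=26  22^14=39  22^15=38  22^16=16  22^17=24
  22^18=36  22^19=13  22^20=40  22^21=19  22^22=8  22^23=12
  22^24=18  22^25=27  22^26=20  22^27=30  22^28=4  22^29=6
  22^30=9  22^31=34  22^32=10  22^33=15  22^34=2
So 22^34 ≡ 2 (mod 41), giving x = 34.

34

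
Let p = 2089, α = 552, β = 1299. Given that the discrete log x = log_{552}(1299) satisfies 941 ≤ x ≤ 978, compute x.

945

Compute 552^941 mod 2089 = 1662, then multiply by 552 repeatedly:
  552^941=1662  552^942=353  552^943=579  552^944=2080  552^945=1299
Found 1299 at exponent 945.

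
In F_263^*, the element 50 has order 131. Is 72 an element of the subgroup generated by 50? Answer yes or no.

72 ∈ ⟨50⟩ iff 72^131 ≡ 1 (mod 263), since |⟨50⟩| = 131.
72^131 mod 263 = 1.
Since 1 = 1, 72 lies in the subgroup.

yes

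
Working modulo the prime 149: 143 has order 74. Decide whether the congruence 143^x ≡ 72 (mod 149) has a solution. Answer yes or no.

no

72 ∈ ⟨143⟩ iff 72^74 ≡ 1 (mod 149), since |⟨143⟩| = 74.
72^74 mod 149 = 148.
Since 148 ≠ 1, 72 does not lie in the subgroup.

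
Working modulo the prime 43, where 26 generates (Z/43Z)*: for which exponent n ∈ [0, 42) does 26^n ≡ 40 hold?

Successive powers of 26 modulo 43:
  26^0=1  26^1=26  26^2=31  26^3=32  26^4=15  26^5=3
  26^6=35  26^7=7  26^8=10  26^9=2  26^10=9  26^11=19
  26^12=21  26^13=30  26^14=6  26^15=27  26^16=14  26^17=20
  26^18=4  26^19=18  26^20=38  26^21=42  26^22=17  26^23=12
  26^24=11  26^25=28  26^26=40
So 26^26 ≡ 40 (mod 43), giving n = 26.

26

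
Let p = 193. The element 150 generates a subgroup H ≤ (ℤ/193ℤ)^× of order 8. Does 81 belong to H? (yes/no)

yes

⟨150⟩ has order 8; its elements mod 193 are {1, 9, 43, 81, 112, 150, 184, 192}.
81 is in this set.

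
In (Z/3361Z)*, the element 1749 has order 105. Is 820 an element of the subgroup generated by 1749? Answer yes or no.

yes

820 ∈ ⟨1749⟩ iff 820^105 ≡ 1 (mod 3361), since |⟨1749⟩| = 105.
820^105 mod 3361 = 1.
Since 1 = 1, 820 lies in the subgroup.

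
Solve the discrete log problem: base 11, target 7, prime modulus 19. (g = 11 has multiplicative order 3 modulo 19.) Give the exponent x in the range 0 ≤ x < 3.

2

Successive powers of 11 modulo 19:
  11^0=1  11^1=11  11^2=7
So 11^2 ≡ 7 (mod 19), giving x = 2.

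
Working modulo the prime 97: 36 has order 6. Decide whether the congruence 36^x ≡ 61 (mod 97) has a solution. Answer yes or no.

yes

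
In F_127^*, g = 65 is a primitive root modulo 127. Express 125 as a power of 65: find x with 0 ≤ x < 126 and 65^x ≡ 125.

117

Baby-step giant-step with m = ceil(sqrt(126)) = 12.
Baby table (65^j mod 127 for j=0..11):
  0:1  1:65  2:34  3:51  4:13  5:83  6:61  7:28
  8:42  9:63  10:31  11:110
Giant step factor: 65^(-12) ≡ 117 (mod 127).
Scan 125·117^i mod 127 for i = 0, 1, …:
  i=0: 125   i=1: 20   i=2: 54   i=3: 95
  i=4: 66   i=5: 102   i=6: 123   i=7: 40
  i=8: 108   i=9: 63
Match at i=9, j=9: x = 9·12 + 9 = 117.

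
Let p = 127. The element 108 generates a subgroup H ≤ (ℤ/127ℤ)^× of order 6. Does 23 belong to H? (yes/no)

23 ∈ ⟨108⟩ iff 23^6 ≡ 1 (mod 127), since |⟨108⟩| = 6.
23^6 mod 127 = 117.
Since 117 ≠ 1, 23 does not lie in the subgroup.

no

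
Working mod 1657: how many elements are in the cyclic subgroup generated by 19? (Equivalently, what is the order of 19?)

The order of 19 must divide p − 1 = 1656 = 2^3 · 3^2 · 23.
Divisors: 1, 2, 3, 4, 6, 8, 9, 12, 18, 23, 24, 36, 46, 69, 72, 92, 138, 184, 207, 276, 414, 552, 828, 1656.
Check each in increasing order: 19^1 ≡ 19;  19^2 ≡ 361;  19^3 ≡ 231;  19^4 ≡ 1075;  19^6 ≡ 337;  19^8 ≡ 696;  19^9 ≡ 1625;  19^12 ≡ 893;  19^18 ≡ 1024;  19^23 ≡ 546;  19^24 ≡ 432;  19^36 ≡ 1352;  19^46 ≡ 1513;  19^69 ≡ 912;  19^72 ≡ 233;  19^92 ≡ 852;  19^138 ≡ 1587;  19^184 ≡ 138;  19^207 ≡ 783;  19^276 ≡ 1586;  19^414 ≡ 1656;  19^552 ≡ 70;  19^828 ≡ 1.
Smallest exponent giving 1 is 828.

828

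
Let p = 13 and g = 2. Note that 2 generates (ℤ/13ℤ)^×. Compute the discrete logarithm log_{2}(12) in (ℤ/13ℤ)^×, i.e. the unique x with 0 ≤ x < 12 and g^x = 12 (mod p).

Successive powers of 2 modulo 13:
  2^0=1  2^1=2  2^2=4  2^3=8  2^4=3  2^5=6
  2^6=12
So 2^6 ≡ 12 (mod 13), giving x = 6.

6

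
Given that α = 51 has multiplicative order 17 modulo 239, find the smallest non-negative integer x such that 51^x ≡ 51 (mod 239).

1

Successive powers of 51 modulo 239:
  51^0=1  51^1=51
So 51^1 ≡ 51 (mod 239), giving x = 1.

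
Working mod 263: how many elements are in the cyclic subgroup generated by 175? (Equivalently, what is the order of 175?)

The order of 175 must divide p − 1 = 262 = 2 · 131.
Divisors: 1, 2, 131, 262.
Check each in increasing order: 175^1 ≡ 175;  175^2 ≡ 117;  175^131 ≡ 262;  175^262 ≡ 1.
Smallest exponent giving 1 is 262.

262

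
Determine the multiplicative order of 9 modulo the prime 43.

21

The order of 9 must divide p − 1 = 42 = 2 · 3 · 7.
Divisors: 1, 2, 3, 6, 7, 14, 21, 42.
Check each in increasing order: 9^1 ≡ 9;  9^2 ≡ 38;  9^3 ≡ 41;  9^6 ≡ 4;  9^7 ≡ 36;  9^14 ≡ 6;  9^21 ≡ 1.
Smallest exponent giving 1 is 21.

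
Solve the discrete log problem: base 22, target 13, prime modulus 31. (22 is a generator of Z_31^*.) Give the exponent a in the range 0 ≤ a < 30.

Successive powers of 22 modulo 31:
  22^0=1  22^1=22  22^2=19  22^3=15  22^4=20  22^5=6
  22^6=8  22^7=21  22^8=28  22^9=27  22^10=5  22^11=17
  22^12=2  22^13=13
So 22^13 ≡ 13 (mod 31), giving a = 13.

13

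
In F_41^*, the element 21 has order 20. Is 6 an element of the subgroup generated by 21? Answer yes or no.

no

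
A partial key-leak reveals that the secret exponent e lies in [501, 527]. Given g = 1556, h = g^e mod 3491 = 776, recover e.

Compute 1556^501 mod 3491 = 1968, then multiply by 1556 repeatedly:
  1556^501=1968  1556^502=601  1556^503=3059  1556^504=1571  1556^505=776
Found 776 at exponent 505.

505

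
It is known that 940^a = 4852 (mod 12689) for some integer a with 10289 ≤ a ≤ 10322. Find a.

Compute 940^10289 mod 12689 = 6604, then multiply by 940 repeatedly:
  940^10289=6604  940^10290=2839  940^10291=3970  940^10292=1234  940^10293=5261
  940^10294=9319  940^10295=4450  940^10296=8319  940^10297=3436  940^10298=6834
  940^10299=3326  940^10300=4946  940^10301=5066  940^10302=3665  940^10303=6381
  940^10304=8932  940^10305=8651  940^10306=10980  940^10307=5043  940^10308=7423
  940^10309=11359  940^10310=6011  940^10311=3735  940^10312=8736  940^10313=2057
  940^10314=4852
Found 4852 at exponent 10314.

10314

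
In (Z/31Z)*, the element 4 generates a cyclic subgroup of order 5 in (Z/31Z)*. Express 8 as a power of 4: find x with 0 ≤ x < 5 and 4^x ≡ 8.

Successive powers of 4 modulo 31:
  4^0=1  4^1=4  4^2=16  4^3=2  4^4=8
So 4^4 ≡ 8 (mod 31), giving x = 4.

4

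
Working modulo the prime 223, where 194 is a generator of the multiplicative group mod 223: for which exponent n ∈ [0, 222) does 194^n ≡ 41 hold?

Baby-step giant-step with m = ceil(sqrt(222)) = 15.
Baby table (194^j mod 223 for j=0..14):
  0:1  1:194  2:172  3:141  4:148  5:168  6:34  7:129
  8:50  9:111  10:126  11:137  12:41  13:149  14:139
Giant step factor: 194^(-15) ≡ 118 (mod 223).
Scan 41·118^i mod 223 for i = 0, 1, …:
  i=0: 41
Match at i=0, j=12: n = 0·15 + 12 = 12.

12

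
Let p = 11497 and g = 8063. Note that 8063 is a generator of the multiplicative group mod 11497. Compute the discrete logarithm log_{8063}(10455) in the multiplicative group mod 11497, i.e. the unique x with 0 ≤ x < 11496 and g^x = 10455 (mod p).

10305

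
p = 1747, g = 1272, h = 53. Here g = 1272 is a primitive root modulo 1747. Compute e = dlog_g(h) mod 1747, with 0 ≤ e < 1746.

Baby-step giant-step with m = ceil(sqrt(1746)) = 42.
Baby table (1272^j mod 1747 for j=0..41):
  0:1  1:1272  2:262  3:1334  4:511  5:108  6:1110  7:344
  8:818  9:1031  10:1182  11:1084  12:465  13:994  14:1287  15:125
  16:23  17:1304  18:785  19:983  20:1271  21:737  22:1072  23:924
  24:1344  25:1002  26:981  27:474  28:213  29:151  30:1649  31:1128
  32:529  33:293  34:585  35:1645  36:1281  37:1228  38:198  39:288
  40:1213  41:335
Giant step factor: 1272^(-42) ≡ 602 (mod 1747).
Scan 53·602^i mod 1747 for i = 0, 1, …:
  i=0: 53   i=1: 460   i=2: 894   i=3: 112
  i=4: 1038   i=5: 1197   i=6: 830   i=7: 18
  i=8: 354   i=9: 1721     …   i=21: 1486
  i=22: 108
Match at i=22, j=5: e = 22·42 + 5 = 929.

929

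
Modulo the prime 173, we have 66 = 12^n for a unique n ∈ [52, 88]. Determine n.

67

Compute 12^52 mod 173 = 52, then multiply by 12 repeatedly:
  12^52=52  12^53=105  12^54=49  12^55=69  12^56=136
  12^57=75  12^58=35  12^59=74  12^60=23  12^61=103
  12^62=25  12^63=127  12^64=140  12^65=123  12^66=92
  12^67=66
Found 66 at exponent 67.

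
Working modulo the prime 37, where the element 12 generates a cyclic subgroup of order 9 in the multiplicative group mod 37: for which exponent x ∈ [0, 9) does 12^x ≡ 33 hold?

2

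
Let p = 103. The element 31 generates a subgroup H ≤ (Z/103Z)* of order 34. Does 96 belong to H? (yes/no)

no

96 ∈ ⟨31⟩ iff 96^34 ≡ 1 (mod 103), since |⟨31⟩| = 34.
96^34 mod 103 = 56.
Since 56 ≠ 1, 96 does not lie in the subgroup.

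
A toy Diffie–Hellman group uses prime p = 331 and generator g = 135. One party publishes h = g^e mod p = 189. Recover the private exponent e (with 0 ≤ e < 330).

126

Baby-step giant-step with m = ceil(sqrt(330)) = 19.
Baby table (135^j mod 331 for j=0..18):
  0:1  1:135  2:20  3:52  4:69  5:47  6:56  7:278
  8:127  9:264  10:223  11:315  12:157  13:11  14:161  15:220
  16:241  17:97  18:186
Giant step factor: 135^(-19) ≡ 295 (mod 331).
Scan 189·295^i mod 331 for i = 0, 1, …:
  i=0: 189   i=1: 147   i=2: 4   i=3: 187
  i=4: 219   i=5: 60   i=6: 157
Match at i=6, j=12: e = 6·19 + 12 = 126.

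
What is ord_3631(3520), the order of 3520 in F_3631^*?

The order of 3520 must divide p − 1 = 3630 = 2 · 3 · 5 · 11^2.
Divisors: 1, 2, 3, 5, 6, 10, 11, 15, 22, 30, 33, 55, 66, 110, 121, 165, 242, 330, 363, 605, 726, 1210, 1815, 3630.
Check each in increasing order: 3520^1 ≡ 3520;  3520^2 ≡ 1428;  3520^3 ≡ 1256;  3520^5 ≡ 3485;  3520^6 ≡ 1682;  3520^10 ≡ 3161;  3520^11 ≡ 1336;  3520^15 ≡ 3262;  3520^22 ≡ 2075;  3520^30 ≡ 1814;  3520^33 ≡ 1747;  3520^55 ≡ 1287;  3520^66 ≡ 1969;  3520^110 ≡ 633;  3520^121 ≡ 3296;  3520^165 ≡ 1327;  3520^242 ≡ 3295;  3520^330 ≡ 3525;  3520^363 ≡ 3630;  3520^605 ≡ 336;  3520^726 ≡ 1.
Smallest exponent giving 1 is 726.

726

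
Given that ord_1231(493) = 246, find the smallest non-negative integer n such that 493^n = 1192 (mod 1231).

176

Baby-step giant-step with m = ceil(sqrt(246)) = 16.
Baby table (493^j mod 1231 for j=0..15):
  0:1  1:493  2:542  3:79  4:786  5:964  6:86  7:544
  8:1065  9:639  10:1122  11:427  12:10  13:6  14:496  15:790
Giant step factor: 493^(-16) ≡ 1057 (mod 1231).
Scan 1192·1057^i mod 1231 for i = 0, 1, …:
  i=0: 1192   i=1: 631   i=2: 996   i=3: 267
  i=4: 320   i=5: 946   i=6: 350   i=7: 650
  i=8: 152   i=9: 634   i=10: 474   i=11: 1
Match at i=11, j=0: n = 11·16 + 0 = 176.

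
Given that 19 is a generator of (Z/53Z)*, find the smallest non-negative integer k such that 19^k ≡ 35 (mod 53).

Baby-step giant-step with m = ceil(sqrt(52)) = 8.
Baby table (19^j mod 53 for j=0..7):
  0:1  1:19  2:43  3:22  4:47  5:45  6:7  7:27
Giant step factor: 19^(-8) ≡ 28 (mod 53).
Scan 35·28^i mod 53 for i = 0, 1, …:
  i=0: 35   i=1: 26   i=2: 39   i=3: 32
  i=4: 48   i=5: 19
Match at i=5, j=1: k = 5·8 + 1 = 41.

41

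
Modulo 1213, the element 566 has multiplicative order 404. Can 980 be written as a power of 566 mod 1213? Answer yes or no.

yes

980 ∈ ⟨566⟩ iff 980^404 ≡ 1 (mod 1213), since |⟨566⟩| = 404.
980^404 mod 1213 = 1.
Since 1 = 1, 980 lies in the subgroup.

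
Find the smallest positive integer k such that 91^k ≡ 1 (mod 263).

262

The order of 91 must divide p − 1 = 262 = 2 · 131.
Divisors: 1, 2, 131, 262.
Check each in increasing order: 91^1 ≡ 91;  91^2 ≡ 128;  91^131 ≡ 262;  91^262 ≡ 1.
Smallest exponent giving 1 is 262.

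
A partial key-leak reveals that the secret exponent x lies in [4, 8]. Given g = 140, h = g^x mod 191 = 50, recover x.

6

Compute 140^4 mod 191 = 172, then multiply by 140 repeatedly:
  140^4=172  140^5=14  140^6=50
Found 50 at exponent 6.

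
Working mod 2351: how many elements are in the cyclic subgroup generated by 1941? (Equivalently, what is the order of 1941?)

The order of 1941 must divide p − 1 = 2350 = 2 · 5^2 · 47.
Divisors: 1, 2, 5, 10, 25, 47, 50, 94, 235, 470, 1175, 2350.
Check each in increasing order: 1941^1 ≡ 1941;  1941^2 ≡ 1179;  1941^5 ≡ 855;  1941^10 ≡ 2215;  1941^25 ≡ 1254;  1941^47 ≡ 1265;  1941^50 ≡ 2048;  1941^94 ≡ 1545;  1941^235 ≡ 2192;  1941^470 ≡ 1771;  1941^1175 ≡ 1.
Smallest exponent giving 1 is 1175.

1175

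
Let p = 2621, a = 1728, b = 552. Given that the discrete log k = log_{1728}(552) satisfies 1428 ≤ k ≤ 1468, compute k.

1457

Compute 1728^1428 mod 2621 = 929, then multiply by 1728 repeatedly:
  1728^1428=929  1728^1429=1260  1728^1430=1850  1728^1431=1801  1728^1432=1001
  1728^1433=2489  1728^1434=2552  1728^1435=1334  1728^1436=1293  1728^1437=1212
  1728^1438=157  1728^1439=1333  1728^1440=2186  1728^1441=547  1728^1442=1656
  1728^1443=2057  1728^1444=420  1728^1445=2364  1728^1446=1474  1728^1447=2081
  1728^1448=2577  1728^1449=2598  1728^1450=2192  1728^1451=431  1728^1452=404
  1728^1453=926  1728^1454=1318  1728^1455=2476  1728^1456=1056  1728^1457=552
Found 552 at exponent 1457.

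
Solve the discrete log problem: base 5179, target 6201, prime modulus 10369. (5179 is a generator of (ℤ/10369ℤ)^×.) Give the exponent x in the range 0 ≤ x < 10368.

1074

Baby-step giant-step with m = ceil(sqrt(10368)) = 102.
Baby table (5179^j mod 10369 for j=0..101):
  0:1  1:5179  2:7807  3:3722  4:267  5:3716  6:300  7:8719
  8:9075  9:7117  10:7517  11:5317  12:7048  13:2712  14:5822  15:9455
  16:5027  17:8643  18:9493  19:4818  20:4608  21:5763  22:4595  23:650
  24:6794  25:4109  26:3323  27:7646  28:9792  29:8358  30:5876  31:9158
  32:1476  33:2251  34:3173  35:8471  36:70  37:9984  38:7302  39:1315
  40:8321  41:895  42:262  43:8928  44:2741  45:478  46:7740  47:9275
  48:6017  49:3198  50:3149  51:8603  52:9713  53:3608  54:894  55:5452
  56:1121  57:9388  58:211  59:4024  60:8975  61:7667  62:4492  63:6401
  64:1086  65:4396  66:6929  67:8551  68:9999  69:2035  70:4361  71:1937
  72:4900  73:4157  74:3059  75:9098  76:1806  77:436  78:7971  79:2820
  80:5228  81:2353  82:2612  83:6372  84:6430  85:6111  86:2681  87:808
  88:5925  89:3704  90:366  91:8356  92:5887  93:3913  94:4401  95:1717
  96:6110  97:7871  98:3370  99:2203  100:3437  101:7019
Giant step factor: 5179^(-102) ≡ 4725 (mod 10369).
Scan 6201·4725^i mod 10369 for i = 0, 1, …:
  i=0: 6201   i=1: 7300   i=2: 5206   i=3: 3082
  i=4: 4374   i=5: 1733   i=6: 7284   i=7: 2189
  i=8: 5132   i=9: 5978   i=10: 894
Match at i=10, j=54: x = 10·102 + 54 = 1074.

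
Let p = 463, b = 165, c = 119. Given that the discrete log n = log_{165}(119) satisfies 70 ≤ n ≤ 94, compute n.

Compute 165^70 mod 463 = 315, then multiply by 165 repeatedly:
  165^70=315  165^71=119
Found 119 at exponent 71.

71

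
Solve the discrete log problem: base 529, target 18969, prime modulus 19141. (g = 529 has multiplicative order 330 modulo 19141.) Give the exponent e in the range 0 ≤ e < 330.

226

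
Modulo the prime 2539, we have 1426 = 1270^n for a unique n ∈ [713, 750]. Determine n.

715

Compute 1270^713 mod 2539 = 626, then multiply by 1270 repeatedly:
  1270^713=626  1270^714=313  1270^715=1426
Found 1426 at exponent 715.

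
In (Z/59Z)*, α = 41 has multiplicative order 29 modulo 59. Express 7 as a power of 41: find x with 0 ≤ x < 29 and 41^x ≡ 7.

22

Successive powers of 41 modulo 59:
  41^0=1  41^1=41  41^2=29  41^3=9  41^4=15  41^5=25
  41^6=22  41^7=17  41^8=48  41^9=21  41^10=35  41^11=19
  41^12=12  41^13=20  41^14=53  41^15=49  41^16=3  41^17=5
  41^18=28  41^19=27  41^20=45  41^21=16  41^22=7
So 41^22 ≡ 7 (mod 59), giving x = 22.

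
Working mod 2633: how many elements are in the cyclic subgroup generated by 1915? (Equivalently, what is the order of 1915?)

658

The order of 1915 must divide p − 1 = 2632 = 2^3 · 7 · 47.
Divisors: 1, 2, 4, 7, 8, 14, 28, 47, 56, 94, 188, 329, 376, 658, 1316, 2632.
Check each in increasing order: 1915^1 ≡ 1915;  1915^2 ≡ 2089;  1915^4 ≡ 1040;  1915^7 ≡ 1706;  1915^8 ≡ 2070;  1915^14 ≡ 971;  1915^28 ≡ 227;  1915^47 ≡ 906;  1915^56 ≡ 1502;  1915^94 ≡ 1973;  1915^188 ≡ 1155;  1915^329 ≡ 2632;  1915^376 ≡ 1727;  1915^658 ≡ 1.
Smallest exponent giving 1 is 658.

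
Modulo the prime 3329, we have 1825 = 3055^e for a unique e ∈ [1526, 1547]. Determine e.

1537

Compute 3055^1526 mod 3329 = 3166, then multiply by 3055 repeatedly:
  3055^1526=3166  3055^1527=1385  3055^1528=16  3055^1529=2274  3055^1530=2776
  3055^1531=1717  3055^1532=2260  3055^1533=3283  3055^1534=2617  3055^1535=2006
  3055^1536=2970  3055^1537=1825
Found 1825 at exponent 1537.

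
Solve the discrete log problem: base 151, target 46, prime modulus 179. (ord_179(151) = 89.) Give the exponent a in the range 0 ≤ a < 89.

Baby-step giant-step with m = ceil(sqrt(89)) = 10.
Baby table (151^j mod 179 for j=0..9):
  0:1  1:151  2:68  3:65  4:149  5:124  6:108  7:19
  8:5  9:39
Giant step factor: 151^(-10) ≡ 169 (mod 179).
Scan 46·169^i mod 179 for i = 0, 1, …:
  i=0: 46   i=1: 77   i=2: 125   i=3: 3
  i=4: 149
Match at i=4, j=4: a = 4·10 + 4 = 44.

44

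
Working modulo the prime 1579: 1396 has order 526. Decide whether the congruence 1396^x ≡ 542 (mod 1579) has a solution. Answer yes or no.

no

542 ∈ ⟨1396⟩ iff 542^526 ≡ 1 (mod 1579), since |⟨1396⟩| = 526.
542^526 mod 1579 = 639.
Since 639 ≠ 1, 542 does not lie in the subgroup.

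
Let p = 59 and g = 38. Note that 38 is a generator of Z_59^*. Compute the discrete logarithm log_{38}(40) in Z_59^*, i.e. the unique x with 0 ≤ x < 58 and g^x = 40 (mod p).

Baby-step giant-step with m = ceil(sqrt(58)) = 8.
Baby table (38^j mod 59 for j=0..7):
  0:1  1:38  2:28  3:2  4:17  5:56  6:4  7:34
Giant step factor: 38^(-8) ≡ 49 (mod 59).
Scan 40·49^i mod 59 for i = 0, 1, …:
  i=0: 40   i=1: 13   i=2: 47   i=3: 2
Match at i=3, j=3: x = 3·8 + 3 = 27.

27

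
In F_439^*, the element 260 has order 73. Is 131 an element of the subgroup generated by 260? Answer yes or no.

no

131 ∈ ⟨260⟩ iff 131^73 ≡ 1 (mod 439), since |⟨260⟩| = 73.
131^73 mod 439 = 172.
Since 172 ≠ 1, 131 does not lie in the subgroup.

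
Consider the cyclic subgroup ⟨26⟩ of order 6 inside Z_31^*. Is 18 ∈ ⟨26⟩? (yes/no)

no

⟨26⟩ has order 6; its elements mod 31 are {1, 5, 6, 25, 26, 30}.
18 is not in this set.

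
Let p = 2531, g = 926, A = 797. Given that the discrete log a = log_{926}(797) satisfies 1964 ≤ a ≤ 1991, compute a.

1986

Compute 926^1964 mod 2531 = 789, then multiply by 926 repeatedly:
  926^1964=789  926^1965=1686  926^1966=2140  926^1967=2398  926^1968=861
  926^1969=21  926^1970=1729  926^1971=1462  926^1972=2258  926^1973=302
  926^1974=1242  926^1975=1018  926^1976=1136  926^1977=1571  926^1978=1952
  926^1979=418  926^1980=2356  926^1981=2465  926^1982=2159  926^1983=2275
  926^1984=858  926^1985=2305  926^1986=797
Found 797 at exponent 1986.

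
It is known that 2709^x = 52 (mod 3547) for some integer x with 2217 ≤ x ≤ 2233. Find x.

Compute 2709^2217 mod 3547 = 52, then multiply by 2709 repeatedly:
  2709^2217=52
Found 52 at exponent 2217.

2217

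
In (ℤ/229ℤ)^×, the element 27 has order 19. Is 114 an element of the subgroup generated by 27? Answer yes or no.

114 ∈ ⟨27⟩ iff 114^19 ≡ 1 (mod 229), since |⟨27⟩| = 19.
114^19 mod 229 = 107.
Since 107 ≠ 1, 114 does not lie in the subgroup.

no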